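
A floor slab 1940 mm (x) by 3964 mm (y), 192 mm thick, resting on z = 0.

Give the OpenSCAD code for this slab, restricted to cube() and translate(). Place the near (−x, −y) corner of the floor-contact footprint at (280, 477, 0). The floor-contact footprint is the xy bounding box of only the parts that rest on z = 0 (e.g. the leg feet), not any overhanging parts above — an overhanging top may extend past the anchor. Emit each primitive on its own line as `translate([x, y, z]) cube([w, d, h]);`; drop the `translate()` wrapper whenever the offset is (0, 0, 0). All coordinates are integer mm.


translate([280, 477, 0]) cube([1940, 3964, 192]);


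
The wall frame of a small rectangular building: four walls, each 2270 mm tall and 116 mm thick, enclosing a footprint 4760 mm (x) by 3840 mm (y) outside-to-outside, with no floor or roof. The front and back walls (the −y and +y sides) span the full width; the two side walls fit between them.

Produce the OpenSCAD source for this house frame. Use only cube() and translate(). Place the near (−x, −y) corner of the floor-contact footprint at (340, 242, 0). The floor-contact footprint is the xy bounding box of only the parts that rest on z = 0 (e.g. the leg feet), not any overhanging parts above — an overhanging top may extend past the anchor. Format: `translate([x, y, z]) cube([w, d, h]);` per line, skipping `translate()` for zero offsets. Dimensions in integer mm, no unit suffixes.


translate([340, 242, 0]) cube([4760, 116, 2270]);
translate([340, 3966, 0]) cube([4760, 116, 2270]);
translate([340, 358, 0]) cube([116, 3608, 2270]);
translate([4984, 358, 0]) cube([116, 3608, 2270]);


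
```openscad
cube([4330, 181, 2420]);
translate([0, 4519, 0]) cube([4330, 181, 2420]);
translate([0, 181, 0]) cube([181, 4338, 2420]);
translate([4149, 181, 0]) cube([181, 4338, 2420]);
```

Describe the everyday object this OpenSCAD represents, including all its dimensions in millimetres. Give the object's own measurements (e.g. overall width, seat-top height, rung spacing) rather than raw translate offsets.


The wall frame of a small rectangular building: four walls, each 2420 mm tall and 181 mm thick, enclosing a footprint 4330 mm (x) by 4700 mm (y) outside-to-outside, with no floor or roof. The front and back walls (the −y and +y sides) span the full width; the two side walls fit between them.


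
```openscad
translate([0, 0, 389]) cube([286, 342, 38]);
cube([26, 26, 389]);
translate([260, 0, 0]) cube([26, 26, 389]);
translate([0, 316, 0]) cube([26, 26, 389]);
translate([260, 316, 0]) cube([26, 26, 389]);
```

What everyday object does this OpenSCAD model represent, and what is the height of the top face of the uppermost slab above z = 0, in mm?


A stool. The seat height is 427 mm.

A 286×342×38 slab at z = 389 on four corner posts — a stool. The seat top is 389 + 38 = 427 mm.


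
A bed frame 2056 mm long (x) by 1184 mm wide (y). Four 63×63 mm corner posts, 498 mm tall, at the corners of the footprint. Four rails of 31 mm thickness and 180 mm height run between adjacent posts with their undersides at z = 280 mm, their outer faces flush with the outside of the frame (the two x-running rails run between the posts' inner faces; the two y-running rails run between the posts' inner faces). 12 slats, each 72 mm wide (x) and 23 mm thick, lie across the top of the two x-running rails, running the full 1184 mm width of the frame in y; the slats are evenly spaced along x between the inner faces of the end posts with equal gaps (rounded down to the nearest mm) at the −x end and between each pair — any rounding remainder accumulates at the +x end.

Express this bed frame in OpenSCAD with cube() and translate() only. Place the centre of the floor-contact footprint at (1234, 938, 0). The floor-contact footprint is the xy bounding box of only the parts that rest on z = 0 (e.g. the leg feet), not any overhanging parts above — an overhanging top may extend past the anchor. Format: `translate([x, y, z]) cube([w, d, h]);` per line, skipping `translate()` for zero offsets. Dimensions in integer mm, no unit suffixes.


translate([206, 346, 0]) cube([63, 63, 498]);
translate([206, 1467, 0]) cube([63, 63, 498]);
translate([2199, 346, 0]) cube([63, 63, 498]);
translate([2199, 1467, 0]) cube([63, 63, 498]);
translate([269, 346, 280]) cube([1930, 31, 180]);
translate([269, 1499, 280]) cube([1930, 31, 180]);
translate([206, 409, 280]) cube([31, 1058, 180]);
translate([2231, 409, 280]) cube([31, 1058, 180]);
translate([351, 346, 460]) cube([72, 1184, 23]);
translate([505, 346, 460]) cube([72, 1184, 23]);
translate([659, 346, 460]) cube([72, 1184, 23]);
translate([813, 346, 460]) cube([72, 1184, 23]);
translate([967, 346, 460]) cube([72, 1184, 23]);
translate([1121, 346, 460]) cube([72, 1184, 23]);
translate([1275, 346, 460]) cube([72, 1184, 23]);
translate([1429, 346, 460]) cube([72, 1184, 23]);
translate([1583, 346, 460]) cube([72, 1184, 23]);
translate([1737, 346, 460]) cube([72, 1184, 23]);
translate([1891, 346, 460]) cube([72, 1184, 23]);
translate([2045, 346, 460]) cube([72, 1184, 23]);


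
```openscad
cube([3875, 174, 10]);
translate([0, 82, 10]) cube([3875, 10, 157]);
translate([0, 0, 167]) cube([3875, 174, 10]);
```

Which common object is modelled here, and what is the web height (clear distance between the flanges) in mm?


An I-beam. The web height is 157 mm.

Two wide flanges with a thin centred web — an I-beam. Overall 177 mm minus two 10 mm flanges gives a web of 177 − 2·10 = 157 mm.


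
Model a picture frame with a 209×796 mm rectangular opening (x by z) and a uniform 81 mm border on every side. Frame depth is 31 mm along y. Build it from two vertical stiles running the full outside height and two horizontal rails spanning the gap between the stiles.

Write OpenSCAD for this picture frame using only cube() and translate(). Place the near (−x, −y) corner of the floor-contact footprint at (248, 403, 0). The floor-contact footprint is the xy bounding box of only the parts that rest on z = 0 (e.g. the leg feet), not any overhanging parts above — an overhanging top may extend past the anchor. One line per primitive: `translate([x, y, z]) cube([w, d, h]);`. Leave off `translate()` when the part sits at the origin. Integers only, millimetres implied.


translate([248, 403, 0]) cube([81, 31, 958]);
translate([538, 403, 0]) cube([81, 31, 958]);
translate([329, 403, 0]) cube([209, 31, 81]);
translate([329, 403, 877]) cube([209, 31, 81]);


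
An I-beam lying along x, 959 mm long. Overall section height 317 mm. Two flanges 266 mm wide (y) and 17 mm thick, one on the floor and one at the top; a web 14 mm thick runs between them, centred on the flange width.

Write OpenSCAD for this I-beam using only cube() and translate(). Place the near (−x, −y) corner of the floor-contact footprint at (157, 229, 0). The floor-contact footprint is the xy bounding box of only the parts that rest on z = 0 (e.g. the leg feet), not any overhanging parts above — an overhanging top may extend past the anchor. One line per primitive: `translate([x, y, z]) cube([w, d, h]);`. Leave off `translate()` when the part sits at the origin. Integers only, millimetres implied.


translate([157, 229, 0]) cube([959, 266, 17]);
translate([157, 355, 17]) cube([959, 14, 283]);
translate([157, 229, 300]) cube([959, 266, 17]);


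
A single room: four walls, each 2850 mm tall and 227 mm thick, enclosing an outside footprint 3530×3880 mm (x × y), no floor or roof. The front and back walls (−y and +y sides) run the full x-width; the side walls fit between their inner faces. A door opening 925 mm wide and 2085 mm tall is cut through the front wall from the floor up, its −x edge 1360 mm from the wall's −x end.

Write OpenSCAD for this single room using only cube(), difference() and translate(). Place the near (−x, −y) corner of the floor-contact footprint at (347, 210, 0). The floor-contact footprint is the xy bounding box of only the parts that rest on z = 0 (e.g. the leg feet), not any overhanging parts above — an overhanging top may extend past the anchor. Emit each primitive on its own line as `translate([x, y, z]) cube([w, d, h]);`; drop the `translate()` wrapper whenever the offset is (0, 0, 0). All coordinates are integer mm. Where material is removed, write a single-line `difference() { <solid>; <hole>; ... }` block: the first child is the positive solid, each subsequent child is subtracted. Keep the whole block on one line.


difference() { translate([347, 210, 0]) cube([3530, 227, 2850]); translate([1707, 210, 0]) cube([925, 227, 2085]); }
translate([347, 3863, 0]) cube([3530, 227, 2850]);
translate([347, 437, 0]) cube([227, 3426, 2850]);
translate([3650, 437, 0]) cube([227, 3426, 2850]);


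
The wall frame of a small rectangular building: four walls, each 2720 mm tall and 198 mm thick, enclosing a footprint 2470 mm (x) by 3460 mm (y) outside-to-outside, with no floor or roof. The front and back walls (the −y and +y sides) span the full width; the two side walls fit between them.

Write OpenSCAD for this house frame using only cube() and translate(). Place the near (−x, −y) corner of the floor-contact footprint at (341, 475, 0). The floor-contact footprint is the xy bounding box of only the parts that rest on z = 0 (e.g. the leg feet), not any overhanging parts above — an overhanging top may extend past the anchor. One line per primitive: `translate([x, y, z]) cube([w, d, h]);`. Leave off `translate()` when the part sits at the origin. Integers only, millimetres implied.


translate([341, 475, 0]) cube([2470, 198, 2720]);
translate([341, 3737, 0]) cube([2470, 198, 2720]);
translate([341, 673, 0]) cube([198, 3064, 2720]);
translate([2613, 673, 0]) cube([198, 3064, 2720]);


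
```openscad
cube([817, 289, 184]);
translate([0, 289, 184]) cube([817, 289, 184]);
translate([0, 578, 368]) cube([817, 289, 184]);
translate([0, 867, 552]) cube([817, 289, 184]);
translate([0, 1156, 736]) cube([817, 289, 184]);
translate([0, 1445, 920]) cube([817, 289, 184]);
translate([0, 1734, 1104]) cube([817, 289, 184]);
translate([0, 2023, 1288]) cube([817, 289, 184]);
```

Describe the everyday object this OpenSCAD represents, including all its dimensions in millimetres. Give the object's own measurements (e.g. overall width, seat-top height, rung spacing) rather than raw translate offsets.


A straight staircase of 8 solid steps. Each step is 817 mm wide (x), 289 mm deep (y, the going) and 184 mm tall (the rise). The first step rests on the floor; each subsequent step sits one going further in +y and one rise higher in +z, directly behind and above the previous step with no overlap.


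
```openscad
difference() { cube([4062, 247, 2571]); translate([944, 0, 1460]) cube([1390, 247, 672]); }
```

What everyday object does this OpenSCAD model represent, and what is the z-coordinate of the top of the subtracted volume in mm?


A wall with a window opening. The window head height is 2132 mm.

A wall with a rectangular opening subtracted — a window. Sill at z = 1460, opening 672 mm tall, so the head is at 1460 + 672 = 2132 mm.


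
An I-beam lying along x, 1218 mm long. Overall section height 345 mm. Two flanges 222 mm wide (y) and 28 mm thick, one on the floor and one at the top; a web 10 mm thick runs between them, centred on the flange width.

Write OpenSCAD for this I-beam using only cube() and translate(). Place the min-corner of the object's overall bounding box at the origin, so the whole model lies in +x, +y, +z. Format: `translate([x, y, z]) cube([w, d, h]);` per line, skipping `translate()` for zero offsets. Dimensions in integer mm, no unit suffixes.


cube([1218, 222, 28]);
translate([0, 106, 28]) cube([1218, 10, 289]);
translate([0, 0, 317]) cube([1218, 222, 28]);


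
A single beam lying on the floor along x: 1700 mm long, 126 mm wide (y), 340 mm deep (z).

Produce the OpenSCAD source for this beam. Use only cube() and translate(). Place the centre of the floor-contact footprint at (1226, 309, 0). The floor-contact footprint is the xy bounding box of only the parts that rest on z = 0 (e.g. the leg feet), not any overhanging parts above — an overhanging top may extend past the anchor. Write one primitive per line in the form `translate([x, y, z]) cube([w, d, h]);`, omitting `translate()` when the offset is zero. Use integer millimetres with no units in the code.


translate([376, 246, 0]) cube([1700, 126, 340]);


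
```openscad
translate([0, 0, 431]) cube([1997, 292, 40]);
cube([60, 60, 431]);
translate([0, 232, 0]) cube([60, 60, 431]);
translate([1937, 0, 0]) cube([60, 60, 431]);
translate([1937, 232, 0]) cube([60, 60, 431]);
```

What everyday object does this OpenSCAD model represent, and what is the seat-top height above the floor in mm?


A bench. The seat-top height is 471 mm.

A long slab on four corner posts — a bench. The slab sits at z = 431 with thickness 40, so the top is 431 + 40 = 471 mm.


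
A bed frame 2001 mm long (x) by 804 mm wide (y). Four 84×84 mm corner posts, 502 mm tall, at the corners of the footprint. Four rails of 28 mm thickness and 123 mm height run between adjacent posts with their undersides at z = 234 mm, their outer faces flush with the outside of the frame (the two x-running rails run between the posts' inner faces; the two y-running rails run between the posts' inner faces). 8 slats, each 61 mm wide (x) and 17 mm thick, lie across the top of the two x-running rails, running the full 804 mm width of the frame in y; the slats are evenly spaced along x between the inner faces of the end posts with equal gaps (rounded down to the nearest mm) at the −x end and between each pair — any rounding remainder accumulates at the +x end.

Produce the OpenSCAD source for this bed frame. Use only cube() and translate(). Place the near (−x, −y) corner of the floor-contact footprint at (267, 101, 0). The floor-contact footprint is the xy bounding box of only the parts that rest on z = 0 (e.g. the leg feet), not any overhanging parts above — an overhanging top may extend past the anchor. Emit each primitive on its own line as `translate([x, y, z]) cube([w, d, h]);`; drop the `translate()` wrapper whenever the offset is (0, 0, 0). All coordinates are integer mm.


translate([267, 101, 0]) cube([84, 84, 502]);
translate([267, 821, 0]) cube([84, 84, 502]);
translate([2184, 101, 0]) cube([84, 84, 502]);
translate([2184, 821, 0]) cube([84, 84, 502]);
translate([351, 101, 234]) cube([1833, 28, 123]);
translate([351, 877, 234]) cube([1833, 28, 123]);
translate([267, 185, 234]) cube([28, 636, 123]);
translate([2240, 185, 234]) cube([28, 636, 123]);
translate([500, 101, 357]) cube([61, 804, 17]);
translate([710, 101, 357]) cube([61, 804, 17]);
translate([920, 101, 357]) cube([61, 804, 17]);
translate([1130, 101, 357]) cube([61, 804, 17]);
translate([1340, 101, 357]) cube([61, 804, 17]);
translate([1550, 101, 357]) cube([61, 804, 17]);
translate([1760, 101, 357]) cube([61, 804, 17]);
translate([1970, 101, 357]) cube([61, 804, 17]);


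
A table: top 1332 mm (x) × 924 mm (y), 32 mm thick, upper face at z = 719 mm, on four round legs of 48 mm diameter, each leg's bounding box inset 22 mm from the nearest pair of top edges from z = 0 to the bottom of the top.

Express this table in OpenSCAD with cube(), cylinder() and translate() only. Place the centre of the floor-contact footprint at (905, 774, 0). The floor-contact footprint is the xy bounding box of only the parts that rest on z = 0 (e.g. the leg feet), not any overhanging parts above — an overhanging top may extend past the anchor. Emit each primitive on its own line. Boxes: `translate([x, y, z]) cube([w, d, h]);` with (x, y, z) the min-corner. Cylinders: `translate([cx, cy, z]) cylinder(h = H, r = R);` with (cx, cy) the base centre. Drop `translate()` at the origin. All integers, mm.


translate([239, 312, 687]) cube([1332, 924, 32]);
translate([285, 358, 0]) cylinder(h = 687, r = 24);
translate([1525, 358, 0]) cylinder(h = 687, r = 24);
translate([285, 1190, 0]) cylinder(h = 687, r = 24);
translate([1525, 1190, 0]) cylinder(h = 687, r = 24);


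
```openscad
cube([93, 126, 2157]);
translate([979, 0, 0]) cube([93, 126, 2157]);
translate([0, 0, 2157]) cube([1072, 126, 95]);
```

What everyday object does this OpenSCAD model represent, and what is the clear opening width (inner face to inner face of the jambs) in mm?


A door frame. The clear opening width is 886 mm.

Two 2157 mm tall posts with a header on top — a door frame. The left jamb is 93 mm wide at x = 0; the right jamb starts at x = 979. The clear opening is 979 − 93 = 886 mm.


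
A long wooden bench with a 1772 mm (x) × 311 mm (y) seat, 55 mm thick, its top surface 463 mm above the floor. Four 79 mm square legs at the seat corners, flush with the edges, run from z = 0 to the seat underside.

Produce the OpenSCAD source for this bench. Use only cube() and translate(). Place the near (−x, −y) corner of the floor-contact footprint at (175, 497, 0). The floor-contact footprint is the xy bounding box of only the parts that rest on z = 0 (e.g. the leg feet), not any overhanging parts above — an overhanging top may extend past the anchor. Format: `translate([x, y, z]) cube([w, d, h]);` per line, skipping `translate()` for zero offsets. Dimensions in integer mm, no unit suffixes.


// leg_h = 463 − 55 = 408
translate([175, 497, 408]) cube([1772, 311, 55]);
translate([175, 497, 0]) cube([79, 79, 408]);
translate([175, 729, 0]) cube([79, 79, 408]);
translate([1868, 497, 0]) cube([79, 79, 408]);
translate([1868, 729, 0]) cube([79, 79, 408]);


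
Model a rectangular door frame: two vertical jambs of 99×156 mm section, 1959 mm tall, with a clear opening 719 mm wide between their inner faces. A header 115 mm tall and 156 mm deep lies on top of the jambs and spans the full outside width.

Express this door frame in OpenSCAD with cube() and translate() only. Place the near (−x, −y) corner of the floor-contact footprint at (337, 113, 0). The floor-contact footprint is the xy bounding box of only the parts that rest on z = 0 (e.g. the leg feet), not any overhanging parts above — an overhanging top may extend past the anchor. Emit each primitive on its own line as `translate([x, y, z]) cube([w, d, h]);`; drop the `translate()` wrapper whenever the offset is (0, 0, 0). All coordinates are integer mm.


translate([337, 113, 0]) cube([99, 156, 1959]);
translate([1155, 113, 0]) cube([99, 156, 1959]);
translate([337, 113, 1959]) cube([917, 156, 115]);


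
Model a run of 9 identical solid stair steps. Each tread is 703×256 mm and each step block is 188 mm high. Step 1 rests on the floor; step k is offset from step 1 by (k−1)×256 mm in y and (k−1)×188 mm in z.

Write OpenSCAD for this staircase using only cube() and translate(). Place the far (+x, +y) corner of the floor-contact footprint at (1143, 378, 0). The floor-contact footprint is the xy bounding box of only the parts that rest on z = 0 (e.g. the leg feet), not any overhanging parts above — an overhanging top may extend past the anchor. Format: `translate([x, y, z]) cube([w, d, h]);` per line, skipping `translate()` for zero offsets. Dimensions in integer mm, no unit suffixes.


translate([440, 122, 0]) cube([703, 256, 188]);
translate([440, 378, 188]) cube([703, 256, 188]);
translate([440, 634, 376]) cube([703, 256, 188]);
translate([440, 890, 564]) cube([703, 256, 188]);
translate([440, 1146, 752]) cube([703, 256, 188]);
translate([440, 1402, 940]) cube([703, 256, 188]);
translate([440, 1658, 1128]) cube([703, 256, 188]);
translate([440, 1914, 1316]) cube([703, 256, 188]);
translate([440, 2170, 1504]) cube([703, 256, 188]);


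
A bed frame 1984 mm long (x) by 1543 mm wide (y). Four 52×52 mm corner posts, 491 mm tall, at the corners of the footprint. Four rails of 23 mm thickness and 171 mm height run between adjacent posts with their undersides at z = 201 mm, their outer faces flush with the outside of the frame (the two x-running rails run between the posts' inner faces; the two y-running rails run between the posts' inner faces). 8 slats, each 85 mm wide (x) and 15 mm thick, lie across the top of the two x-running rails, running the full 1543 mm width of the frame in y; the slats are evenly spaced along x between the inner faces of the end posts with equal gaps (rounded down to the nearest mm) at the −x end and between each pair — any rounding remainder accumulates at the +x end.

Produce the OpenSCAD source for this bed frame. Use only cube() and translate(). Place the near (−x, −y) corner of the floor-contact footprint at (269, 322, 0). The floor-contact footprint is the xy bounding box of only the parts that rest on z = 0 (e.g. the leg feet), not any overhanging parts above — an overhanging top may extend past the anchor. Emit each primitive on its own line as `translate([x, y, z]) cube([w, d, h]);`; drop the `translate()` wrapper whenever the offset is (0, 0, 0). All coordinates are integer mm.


translate([269, 322, 0]) cube([52, 52, 491]);
translate([269, 1813, 0]) cube([52, 52, 491]);
translate([2201, 322, 0]) cube([52, 52, 491]);
translate([2201, 1813, 0]) cube([52, 52, 491]);
translate([321, 322, 201]) cube([1880, 23, 171]);
translate([321, 1842, 201]) cube([1880, 23, 171]);
translate([269, 374, 201]) cube([23, 1439, 171]);
translate([2230, 374, 201]) cube([23, 1439, 171]);
translate([454, 322, 372]) cube([85, 1543, 15]);
translate([672, 322, 372]) cube([85, 1543, 15]);
translate([890, 322, 372]) cube([85, 1543, 15]);
translate([1108, 322, 372]) cube([85, 1543, 15]);
translate([1326, 322, 372]) cube([85, 1543, 15]);
translate([1544, 322, 372]) cube([85, 1543, 15]);
translate([1762, 322, 372]) cube([85, 1543, 15]);
translate([1980, 322, 372]) cube([85, 1543, 15]);


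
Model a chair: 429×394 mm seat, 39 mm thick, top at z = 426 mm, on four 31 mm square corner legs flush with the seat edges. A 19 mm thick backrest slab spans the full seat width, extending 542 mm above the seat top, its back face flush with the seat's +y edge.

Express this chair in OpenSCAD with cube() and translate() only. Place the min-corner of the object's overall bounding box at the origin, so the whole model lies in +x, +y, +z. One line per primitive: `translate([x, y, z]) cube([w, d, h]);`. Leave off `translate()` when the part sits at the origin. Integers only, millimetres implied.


// leg_h = 426 - 39 = 387
translate([0, 0, 387]) cube([429, 394, 39]);
cube([31, 31, 387]);
translate([398, 0, 0]) cube([31, 31, 387]);
translate([0, 363, 0]) cube([31, 31, 387]);
translate([398, 363, 0]) cube([31, 31, 387]);
translate([0, 375, 426]) cube([429, 19, 542]);


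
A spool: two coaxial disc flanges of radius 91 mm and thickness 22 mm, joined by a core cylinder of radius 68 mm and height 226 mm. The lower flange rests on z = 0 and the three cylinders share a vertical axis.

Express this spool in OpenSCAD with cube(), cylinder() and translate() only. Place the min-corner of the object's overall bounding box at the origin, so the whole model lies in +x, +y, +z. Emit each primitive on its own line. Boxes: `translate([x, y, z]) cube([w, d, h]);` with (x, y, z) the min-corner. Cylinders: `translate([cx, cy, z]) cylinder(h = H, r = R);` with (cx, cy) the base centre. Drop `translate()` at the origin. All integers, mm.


translate([91, 91, 0]) cylinder(h = 22, r = 91);
translate([91, 91, 22]) cylinder(h = 226, r = 68);
translate([91, 91, 248]) cylinder(h = 22, r = 91);


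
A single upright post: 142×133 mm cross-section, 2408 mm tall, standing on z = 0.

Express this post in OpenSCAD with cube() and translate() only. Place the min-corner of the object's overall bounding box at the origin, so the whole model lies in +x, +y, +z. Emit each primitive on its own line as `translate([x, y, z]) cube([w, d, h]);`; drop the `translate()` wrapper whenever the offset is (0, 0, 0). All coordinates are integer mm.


cube([142, 133, 2408]);


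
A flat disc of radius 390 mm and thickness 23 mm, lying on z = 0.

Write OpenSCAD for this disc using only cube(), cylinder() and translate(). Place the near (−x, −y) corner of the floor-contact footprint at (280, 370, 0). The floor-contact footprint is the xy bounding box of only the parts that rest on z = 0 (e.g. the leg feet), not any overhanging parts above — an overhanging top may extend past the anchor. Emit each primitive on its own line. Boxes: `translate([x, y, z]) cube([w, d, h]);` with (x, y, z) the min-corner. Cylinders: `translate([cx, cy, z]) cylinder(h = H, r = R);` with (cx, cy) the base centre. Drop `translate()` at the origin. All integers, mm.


translate([670, 760, 0]) cylinder(h = 23, r = 390);


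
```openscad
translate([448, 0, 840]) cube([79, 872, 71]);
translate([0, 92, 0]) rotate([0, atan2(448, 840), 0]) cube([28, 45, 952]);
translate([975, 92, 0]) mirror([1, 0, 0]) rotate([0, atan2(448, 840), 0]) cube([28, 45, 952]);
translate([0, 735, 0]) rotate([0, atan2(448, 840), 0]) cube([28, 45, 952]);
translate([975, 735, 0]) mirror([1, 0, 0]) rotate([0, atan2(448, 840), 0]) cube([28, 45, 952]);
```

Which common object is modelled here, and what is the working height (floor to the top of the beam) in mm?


A sawhorse. The overall height is 911 mm.

A beam across two mirrored pairs of raked legs — a sawhorse. The beam's underside is at z = 840 (matching the legs' vertical rise in atan2(448, 840)) and the beam is 71 mm tall, so its top is at 840 + 71 = 911 mm. The raked legs top out at the beam's underside, so that is the highest point.


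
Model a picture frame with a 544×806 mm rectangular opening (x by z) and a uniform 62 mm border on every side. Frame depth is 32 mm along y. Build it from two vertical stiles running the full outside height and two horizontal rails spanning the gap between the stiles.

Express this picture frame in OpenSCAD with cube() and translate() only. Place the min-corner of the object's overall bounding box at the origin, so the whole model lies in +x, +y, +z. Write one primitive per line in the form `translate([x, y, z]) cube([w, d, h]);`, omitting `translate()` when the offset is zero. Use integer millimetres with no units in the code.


cube([62, 32, 930]);
translate([606, 0, 0]) cube([62, 32, 930]);
translate([62, 0, 0]) cube([544, 32, 62]);
translate([62, 0, 868]) cube([544, 32, 62]);


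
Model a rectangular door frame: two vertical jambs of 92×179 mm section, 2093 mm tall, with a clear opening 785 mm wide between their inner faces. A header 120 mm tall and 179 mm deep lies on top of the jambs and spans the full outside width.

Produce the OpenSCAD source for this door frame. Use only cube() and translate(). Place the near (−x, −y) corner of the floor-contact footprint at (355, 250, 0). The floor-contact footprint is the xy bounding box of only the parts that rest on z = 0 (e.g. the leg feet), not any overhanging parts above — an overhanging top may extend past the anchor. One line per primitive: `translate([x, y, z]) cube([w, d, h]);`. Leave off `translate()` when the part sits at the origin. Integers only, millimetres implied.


translate([355, 250, 0]) cube([92, 179, 2093]);
translate([1232, 250, 0]) cube([92, 179, 2093]);
translate([355, 250, 2093]) cube([969, 179, 120]);


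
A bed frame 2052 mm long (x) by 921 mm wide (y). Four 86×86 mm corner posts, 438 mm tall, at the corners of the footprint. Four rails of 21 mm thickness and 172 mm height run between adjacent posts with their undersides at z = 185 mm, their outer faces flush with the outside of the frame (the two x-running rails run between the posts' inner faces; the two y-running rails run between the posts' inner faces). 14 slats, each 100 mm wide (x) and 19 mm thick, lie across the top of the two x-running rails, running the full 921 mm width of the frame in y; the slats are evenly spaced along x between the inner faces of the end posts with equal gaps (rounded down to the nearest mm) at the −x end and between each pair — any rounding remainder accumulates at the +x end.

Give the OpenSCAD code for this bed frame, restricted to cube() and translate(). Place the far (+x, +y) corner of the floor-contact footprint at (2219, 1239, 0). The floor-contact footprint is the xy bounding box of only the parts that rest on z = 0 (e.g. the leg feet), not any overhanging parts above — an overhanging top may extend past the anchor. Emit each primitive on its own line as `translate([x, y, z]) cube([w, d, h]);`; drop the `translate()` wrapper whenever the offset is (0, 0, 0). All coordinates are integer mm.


translate([167, 318, 0]) cube([86, 86, 438]);
translate([167, 1153, 0]) cube([86, 86, 438]);
translate([2133, 318, 0]) cube([86, 86, 438]);
translate([2133, 1153, 0]) cube([86, 86, 438]);
translate([253, 318, 185]) cube([1880, 21, 172]);
translate([253, 1218, 185]) cube([1880, 21, 172]);
translate([167, 404, 185]) cube([21, 749, 172]);
translate([2198, 404, 185]) cube([21, 749, 172]);
translate([285, 318, 357]) cube([100, 921, 19]);
translate([417, 318, 357]) cube([100, 921, 19]);
translate([549, 318, 357]) cube([100, 921, 19]);
translate([681, 318, 357]) cube([100, 921, 19]);
translate([813, 318, 357]) cube([100, 921, 19]);
translate([945, 318, 357]) cube([100, 921, 19]);
translate([1077, 318, 357]) cube([100, 921, 19]);
translate([1209, 318, 357]) cube([100, 921, 19]);
translate([1341, 318, 357]) cube([100, 921, 19]);
translate([1473, 318, 357]) cube([100, 921, 19]);
translate([1605, 318, 357]) cube([100, 921, 19]);
translate([1737, 318, 357]) cube([100, 921, 19]);
translate([1869, 318, 357]) cube([100, 921, 19]);
translate([2001, 318, 357]) cube([100, 921, 19]);


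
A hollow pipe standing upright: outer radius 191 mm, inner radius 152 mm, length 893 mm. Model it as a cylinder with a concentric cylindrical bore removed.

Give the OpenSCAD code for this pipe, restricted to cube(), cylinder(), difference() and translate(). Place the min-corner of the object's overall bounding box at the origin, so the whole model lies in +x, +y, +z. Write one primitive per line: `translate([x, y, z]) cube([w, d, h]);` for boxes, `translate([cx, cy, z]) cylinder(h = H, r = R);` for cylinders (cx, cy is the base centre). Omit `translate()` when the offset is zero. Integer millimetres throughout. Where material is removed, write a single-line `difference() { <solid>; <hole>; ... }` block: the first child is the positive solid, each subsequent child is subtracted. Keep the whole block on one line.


difference() { translate([191, 191, 0]) cylinder(h = 893, r = 191); translate([191, 191, 0]) cylinder(h = 893, r = 152); }


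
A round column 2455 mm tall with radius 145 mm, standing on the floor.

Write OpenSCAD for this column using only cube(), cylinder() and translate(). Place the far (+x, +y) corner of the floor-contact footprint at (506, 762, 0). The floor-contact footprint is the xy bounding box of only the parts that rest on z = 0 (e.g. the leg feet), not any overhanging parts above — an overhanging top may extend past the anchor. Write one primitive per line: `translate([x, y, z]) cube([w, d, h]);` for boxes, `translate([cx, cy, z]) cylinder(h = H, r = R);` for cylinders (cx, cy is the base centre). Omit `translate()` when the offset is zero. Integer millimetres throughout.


translate([361, 617, 0]) cylinder(h = 2455, r = 145);


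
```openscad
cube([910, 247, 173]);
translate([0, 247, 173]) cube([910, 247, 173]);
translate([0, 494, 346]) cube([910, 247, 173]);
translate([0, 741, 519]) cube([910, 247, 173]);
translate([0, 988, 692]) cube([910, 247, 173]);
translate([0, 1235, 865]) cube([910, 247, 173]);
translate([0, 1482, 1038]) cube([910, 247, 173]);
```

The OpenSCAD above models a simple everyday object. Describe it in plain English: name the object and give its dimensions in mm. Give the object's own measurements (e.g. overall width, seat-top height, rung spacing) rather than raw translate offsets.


A straight staircase of 7 solid steps. Each step is 910 mm wide (x), 247 mm deep (y, the going) and 173 mm tall (the rise). The first step rests on the floor; each subsequent step sits one going further in +y and one rise higher in +z, directly behind and above the previous step with no overlap.


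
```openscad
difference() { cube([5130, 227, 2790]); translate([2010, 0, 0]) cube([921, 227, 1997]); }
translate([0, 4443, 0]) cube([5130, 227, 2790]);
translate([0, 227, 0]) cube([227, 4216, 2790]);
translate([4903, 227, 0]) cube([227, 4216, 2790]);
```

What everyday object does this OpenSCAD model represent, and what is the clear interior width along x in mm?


A single room. The interior width is 4676 mm.

Four walls enclosing a rectangle with a door in the front wall — a room. Outside width 5130 minus two 227 mm walls gives 4676 mm.


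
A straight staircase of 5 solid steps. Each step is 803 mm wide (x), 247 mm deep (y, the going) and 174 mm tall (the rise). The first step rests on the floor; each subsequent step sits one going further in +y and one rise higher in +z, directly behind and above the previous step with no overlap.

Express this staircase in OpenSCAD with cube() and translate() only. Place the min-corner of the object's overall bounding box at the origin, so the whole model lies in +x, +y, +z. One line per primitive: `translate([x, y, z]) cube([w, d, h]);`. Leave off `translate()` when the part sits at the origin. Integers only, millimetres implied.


cube([803, 247, 174]);
translate([0, 247, 174]) cube([803, 247, 174]);
translate([0, 494, 348]) cube([803, 247, 174]);
translate([0, 741, 522]) cube([803, 247, 174]);
translate([0, 988, 696]) cube([803, 247, 174]);


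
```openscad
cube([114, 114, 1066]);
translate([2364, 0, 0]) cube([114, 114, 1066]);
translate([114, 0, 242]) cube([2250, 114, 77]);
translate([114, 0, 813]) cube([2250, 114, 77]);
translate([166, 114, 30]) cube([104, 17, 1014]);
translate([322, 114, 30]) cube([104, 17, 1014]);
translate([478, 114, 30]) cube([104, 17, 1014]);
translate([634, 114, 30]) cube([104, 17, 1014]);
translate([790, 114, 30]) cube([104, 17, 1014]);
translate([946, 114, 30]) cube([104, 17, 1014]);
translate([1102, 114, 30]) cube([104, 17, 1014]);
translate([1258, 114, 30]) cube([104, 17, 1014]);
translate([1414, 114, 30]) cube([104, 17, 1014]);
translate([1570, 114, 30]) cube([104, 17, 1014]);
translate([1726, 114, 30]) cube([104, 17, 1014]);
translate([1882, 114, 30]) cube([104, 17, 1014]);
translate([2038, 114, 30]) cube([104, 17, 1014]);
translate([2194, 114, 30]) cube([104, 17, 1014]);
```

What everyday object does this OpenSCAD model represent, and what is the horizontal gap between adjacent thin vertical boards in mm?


A fence section. The picket gap is 52 mm.

Two posts, two rails, 14 pickets — a fence section. Span 2250 mm holds 14 pickets of 104 mm with 15 equal gaps: ⌊(2250 − 14·104) / 15⌋ = 52 mm.


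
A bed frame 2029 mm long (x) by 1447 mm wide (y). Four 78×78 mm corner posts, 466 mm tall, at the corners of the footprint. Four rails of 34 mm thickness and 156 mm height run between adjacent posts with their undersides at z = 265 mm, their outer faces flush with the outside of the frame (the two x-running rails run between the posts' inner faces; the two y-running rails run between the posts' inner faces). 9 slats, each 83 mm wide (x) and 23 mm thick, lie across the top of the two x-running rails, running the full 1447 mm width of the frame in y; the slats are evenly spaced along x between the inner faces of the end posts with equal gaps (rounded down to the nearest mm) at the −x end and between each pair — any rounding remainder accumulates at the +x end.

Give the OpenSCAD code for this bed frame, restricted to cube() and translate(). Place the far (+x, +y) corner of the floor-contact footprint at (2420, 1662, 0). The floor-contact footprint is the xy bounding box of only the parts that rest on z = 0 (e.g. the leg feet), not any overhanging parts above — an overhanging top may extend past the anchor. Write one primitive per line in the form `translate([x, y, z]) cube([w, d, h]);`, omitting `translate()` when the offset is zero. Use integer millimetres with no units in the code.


translate([391, 215, 0]) cube([78, 78, 466]);
translate([391, 1584, 0]) cube([78, 78, 466]);
translate([2342, 215, 0]) cube([78, 78, 466]);
translate([2342, 1584, 0]) cube([78, 78, 466]);
translate([469, 215, 265]) cube([1873, 34, 156]);
translate([469, 1628, 265]) cube([1873, 34, 156]);
translate([391, 293, 265]) cube([34, 1291, 156]);
translate([2386, 293, 265]) cube([34, 1291, 156]);
translate([581, 215, 421]) cube([83, 1447, 23]);
translate([776, 215, 421]) cube([83, 1447, 23]);
translate([971, 215, 421]) cube([83, 1447, 23]);
translate([1166, 215, 421]) cube([83, 1447, 23]);
translate([1361, 215, 421]) cube([83, 1447, 23]);
translate([1556, 215, 421]) cube([83, 1447, 23]);
translate([1751, 215, 421]) cube([83, 1447, 23]);
translate([1946, 215, 421]) cube([83, 1447, 23]);
translate([2141, 215, 421]) cube([83, 1447, 23]);


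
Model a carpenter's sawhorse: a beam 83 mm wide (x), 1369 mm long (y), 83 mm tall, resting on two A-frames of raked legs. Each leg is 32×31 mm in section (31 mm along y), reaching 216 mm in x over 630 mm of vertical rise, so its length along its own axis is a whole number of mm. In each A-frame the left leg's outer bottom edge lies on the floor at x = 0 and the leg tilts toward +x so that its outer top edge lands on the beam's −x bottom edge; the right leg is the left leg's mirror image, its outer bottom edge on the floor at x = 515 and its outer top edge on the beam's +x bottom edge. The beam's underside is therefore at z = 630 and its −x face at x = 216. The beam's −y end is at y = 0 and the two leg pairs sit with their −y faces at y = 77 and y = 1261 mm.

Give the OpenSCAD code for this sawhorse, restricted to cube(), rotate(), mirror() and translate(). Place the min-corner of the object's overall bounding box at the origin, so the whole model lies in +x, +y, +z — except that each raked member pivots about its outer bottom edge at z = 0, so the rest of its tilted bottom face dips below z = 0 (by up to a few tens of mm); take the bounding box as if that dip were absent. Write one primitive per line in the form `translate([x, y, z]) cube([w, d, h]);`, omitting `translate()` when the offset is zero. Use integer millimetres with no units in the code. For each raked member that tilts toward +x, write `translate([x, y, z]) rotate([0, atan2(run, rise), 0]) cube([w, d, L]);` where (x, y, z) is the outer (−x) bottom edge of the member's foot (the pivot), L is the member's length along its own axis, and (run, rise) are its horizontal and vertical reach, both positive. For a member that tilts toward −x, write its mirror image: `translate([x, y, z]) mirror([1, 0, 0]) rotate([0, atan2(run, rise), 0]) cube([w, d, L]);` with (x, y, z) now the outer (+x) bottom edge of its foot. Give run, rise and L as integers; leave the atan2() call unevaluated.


// leg length = √(216² + 630²) = 666
// right-leg outer foot x = 2·216 + 83 = 515
// beam min-corner = (216, 0, 630)
translate([216, 0, 630]) cube([83, 1369, 83]);
translate([0, 77, 0]) rotate([0, atan2(216, 630), 0]) cube([32, 31, 666]);
translate([515, 77, 0]) mirror([1, 0, 0]) rotate([0, atan2(216, 630), 0]) cube([32, 31, 666]);
translate([0, 1261, 0]) rotate([0, atan2(216, 630), 0]) cube([32, 31, 666]);
translate([515, 1261, 0]) mirror([1, 0, 0]) rotate([0, atan2(216, 630), 0]) cube([32, 31, 666]);


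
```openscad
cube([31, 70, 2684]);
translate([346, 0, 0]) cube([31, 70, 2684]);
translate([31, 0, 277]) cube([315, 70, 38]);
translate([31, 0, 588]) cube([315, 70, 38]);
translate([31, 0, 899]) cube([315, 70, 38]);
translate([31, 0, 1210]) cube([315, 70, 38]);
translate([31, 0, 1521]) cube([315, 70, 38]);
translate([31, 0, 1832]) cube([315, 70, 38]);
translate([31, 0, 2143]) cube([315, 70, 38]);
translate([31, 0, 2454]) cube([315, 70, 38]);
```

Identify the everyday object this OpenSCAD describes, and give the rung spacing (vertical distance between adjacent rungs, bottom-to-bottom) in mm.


A ladder. The rung spacing is 311 mm.

Two tall 31×70 posts with 8 short bars between them — a ladder. Adjacent rungs sit at z = 277 and z = 588, so the spacing is 588 − 277 = 311 mm.


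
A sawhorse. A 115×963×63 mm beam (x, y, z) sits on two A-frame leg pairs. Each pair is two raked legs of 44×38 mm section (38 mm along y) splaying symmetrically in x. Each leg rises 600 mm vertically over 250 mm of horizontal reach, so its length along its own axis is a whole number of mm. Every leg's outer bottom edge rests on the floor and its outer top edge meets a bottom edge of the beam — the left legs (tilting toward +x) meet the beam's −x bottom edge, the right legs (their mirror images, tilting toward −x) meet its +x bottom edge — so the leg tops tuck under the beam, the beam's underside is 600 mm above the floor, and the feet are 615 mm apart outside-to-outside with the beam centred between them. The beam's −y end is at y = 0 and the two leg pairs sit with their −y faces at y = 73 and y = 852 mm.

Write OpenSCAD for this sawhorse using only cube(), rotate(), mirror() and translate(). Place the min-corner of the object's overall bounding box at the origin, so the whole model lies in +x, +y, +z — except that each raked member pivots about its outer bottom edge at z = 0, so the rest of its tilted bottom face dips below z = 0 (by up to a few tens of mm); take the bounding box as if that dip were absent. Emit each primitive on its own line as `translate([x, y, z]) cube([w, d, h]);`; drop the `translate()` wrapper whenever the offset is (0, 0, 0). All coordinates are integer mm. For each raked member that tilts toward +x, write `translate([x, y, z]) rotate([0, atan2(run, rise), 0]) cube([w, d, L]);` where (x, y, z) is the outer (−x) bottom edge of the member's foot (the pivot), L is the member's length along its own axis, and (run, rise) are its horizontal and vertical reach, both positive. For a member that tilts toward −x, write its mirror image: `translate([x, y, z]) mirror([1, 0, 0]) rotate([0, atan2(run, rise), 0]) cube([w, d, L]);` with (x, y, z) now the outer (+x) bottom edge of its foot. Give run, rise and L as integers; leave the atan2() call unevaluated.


translate([250, 0, 600]) cube([115, 963, 63]);
translate([0, 73, 0]) rotate([0, atan2(250, 600), 0]) cube([44, 38, 650]);
translate([615, 73, 0]) mirror([1, 0, 0]) rotate([0, atan2(250, 600), 0]) cube([44, 38, 650]);
translate([0, 852, 0]) rotate([0, atan2(250, 600), 0]) cube([44, 38, 650]);
translate([615, 852, 0]) mirror([1, 0, 0]) rotate([0, atan2(250, 600), 0]) cube([44, 38, 650]);
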